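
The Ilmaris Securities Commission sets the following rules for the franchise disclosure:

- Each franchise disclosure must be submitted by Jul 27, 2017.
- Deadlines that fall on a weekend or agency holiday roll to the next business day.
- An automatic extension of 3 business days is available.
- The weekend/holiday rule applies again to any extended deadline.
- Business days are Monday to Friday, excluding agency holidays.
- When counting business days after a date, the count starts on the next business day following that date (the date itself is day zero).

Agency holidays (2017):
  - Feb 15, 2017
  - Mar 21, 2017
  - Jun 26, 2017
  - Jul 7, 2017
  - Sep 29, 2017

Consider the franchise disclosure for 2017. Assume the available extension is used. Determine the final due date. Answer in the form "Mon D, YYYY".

Aug 1, 2017

The stated deadline is Jul 27, 2017.
Jul 27, 2017 is a Thursday and not a listed holiday, so it stands.
Counting 3 further business days from Jul 27, 2017 reaches Aug 1, 2017.
Since Aug 1, 2017 is a Tuesday and not a holiday, the date is unchanged.
Deadline: Aug 1, 2017.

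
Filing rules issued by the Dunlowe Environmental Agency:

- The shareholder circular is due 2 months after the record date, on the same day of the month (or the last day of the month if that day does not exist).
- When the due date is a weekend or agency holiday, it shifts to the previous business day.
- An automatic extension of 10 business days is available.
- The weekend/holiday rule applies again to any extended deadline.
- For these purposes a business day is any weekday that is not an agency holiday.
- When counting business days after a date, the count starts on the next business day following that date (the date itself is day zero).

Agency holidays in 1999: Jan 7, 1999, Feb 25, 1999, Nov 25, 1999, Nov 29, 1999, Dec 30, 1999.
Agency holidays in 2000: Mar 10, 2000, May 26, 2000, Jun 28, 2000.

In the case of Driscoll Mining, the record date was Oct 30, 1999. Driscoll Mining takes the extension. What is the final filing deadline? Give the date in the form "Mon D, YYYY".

Jan 13, 2000

Moving 2 months forward from Oct 30, 1999 on the corresponding day gives Dec 30, 1999.
Dec 30, 1999 falls on a listed holiday. Rolling to the preceding business day gives Dec 29, 1999, a Wednesday.
Applying the 10-business-day extension: 10 business days after Dec 29, 1999 is Jan 13, 2000.
Jan 13, 2000 (Thursday) is already a business day.
Final deadline: Jan 13, 2000.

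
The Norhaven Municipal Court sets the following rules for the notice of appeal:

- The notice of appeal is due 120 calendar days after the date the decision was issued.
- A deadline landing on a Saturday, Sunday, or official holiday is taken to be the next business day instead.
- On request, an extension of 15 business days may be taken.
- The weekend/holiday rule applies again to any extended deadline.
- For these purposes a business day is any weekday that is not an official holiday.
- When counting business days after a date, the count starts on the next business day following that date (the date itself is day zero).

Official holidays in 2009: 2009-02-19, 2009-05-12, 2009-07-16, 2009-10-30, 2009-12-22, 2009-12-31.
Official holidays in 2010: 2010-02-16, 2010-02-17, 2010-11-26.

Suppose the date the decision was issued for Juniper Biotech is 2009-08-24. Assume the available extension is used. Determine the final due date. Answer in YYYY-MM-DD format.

Trigger date 2009-08-24 + 120 calendar days = 2009-12-22.
2009-12-22 is a listed holiday, so it moves to the next business day, 2009-12-23 (Wednesday).
The 15-business-day extension runs from 2009-12-23 to 2010-01-14.
Since 2010-01-14 is a Thursday and not a holiday, the date is unchanged.
So the filing is due 2010-01-14.

2010-01-14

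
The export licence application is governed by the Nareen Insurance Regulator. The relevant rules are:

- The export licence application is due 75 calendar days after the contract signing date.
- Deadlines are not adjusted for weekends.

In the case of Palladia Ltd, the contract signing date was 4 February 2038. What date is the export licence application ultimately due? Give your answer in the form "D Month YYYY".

20 April 2038

75 calendar days after 4 February 2038 is 20 April 2038.
No adjustment is made for weekends or holidays, so 20 April 2038 stands.
So the filing is due 20 April 2038.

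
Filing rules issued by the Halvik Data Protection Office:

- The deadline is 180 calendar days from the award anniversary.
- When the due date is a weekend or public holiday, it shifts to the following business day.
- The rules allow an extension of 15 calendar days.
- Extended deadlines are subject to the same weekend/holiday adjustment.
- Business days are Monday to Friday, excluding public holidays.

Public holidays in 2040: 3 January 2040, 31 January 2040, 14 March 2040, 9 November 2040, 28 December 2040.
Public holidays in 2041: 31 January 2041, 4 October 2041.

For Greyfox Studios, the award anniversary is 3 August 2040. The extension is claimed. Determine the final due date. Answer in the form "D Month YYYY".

From 3 August 2040, 180 calendar days later is 30 January 2041.
30 January 2041 is a Wednesday and not a listed holiday, so it stands.
With the 15-day extension, 30 January 2041 becomes 14 February 2041.
14 February 2041 (Thursday) is already a business day.
So the filing is due 14 February 2041.

14 February 2041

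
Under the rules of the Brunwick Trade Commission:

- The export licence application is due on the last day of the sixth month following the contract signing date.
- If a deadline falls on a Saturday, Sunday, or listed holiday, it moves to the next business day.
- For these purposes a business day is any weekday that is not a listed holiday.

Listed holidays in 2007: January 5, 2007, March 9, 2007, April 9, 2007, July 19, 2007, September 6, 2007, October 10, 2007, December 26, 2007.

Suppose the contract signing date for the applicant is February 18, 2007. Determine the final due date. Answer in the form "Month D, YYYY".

August 31, 2007

6 months after February 18, 2007 is August 2007; that month ends on August 31, 2007.
August 31, 2007 is a Friday and not a listed holiday, so it stands.
Deadline: August 31, 2007.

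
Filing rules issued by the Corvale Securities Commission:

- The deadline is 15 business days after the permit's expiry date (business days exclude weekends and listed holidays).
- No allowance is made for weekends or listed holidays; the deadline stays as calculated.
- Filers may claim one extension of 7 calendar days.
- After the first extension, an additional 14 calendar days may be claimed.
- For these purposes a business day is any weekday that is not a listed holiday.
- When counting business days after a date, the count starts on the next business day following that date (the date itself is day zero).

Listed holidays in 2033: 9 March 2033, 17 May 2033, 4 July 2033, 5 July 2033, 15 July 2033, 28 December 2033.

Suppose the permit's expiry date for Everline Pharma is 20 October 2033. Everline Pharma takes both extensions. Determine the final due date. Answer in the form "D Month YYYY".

15 business days after 20 October 2033, excluding weekends and holidays, is 10 November 2033.
No adjustment is made for weekends or holidays, so 10 November 2033 stands.
Add the 7 calendar-day extension to 10 November 2033: 17 November 2033.
No adjustment is made for weekends or holidays, so 17 November 2033 stands.
With the 14-day extension, 17 November 2033 becomes 1 December 2033.
1 December 2033 is a Thursday; no weekend or holiday adjustment applies.
Final deadline: 1 December 2033.

1 December 2033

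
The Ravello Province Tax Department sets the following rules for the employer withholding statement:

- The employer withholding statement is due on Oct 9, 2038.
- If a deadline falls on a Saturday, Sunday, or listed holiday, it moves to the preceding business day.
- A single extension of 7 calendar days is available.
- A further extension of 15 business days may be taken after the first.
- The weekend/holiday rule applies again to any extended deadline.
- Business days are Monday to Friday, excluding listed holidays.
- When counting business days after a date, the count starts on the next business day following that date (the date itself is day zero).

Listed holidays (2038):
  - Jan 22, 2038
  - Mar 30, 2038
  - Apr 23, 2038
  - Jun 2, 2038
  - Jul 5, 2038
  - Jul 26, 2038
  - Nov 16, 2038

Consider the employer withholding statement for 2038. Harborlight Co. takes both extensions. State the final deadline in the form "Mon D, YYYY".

Nov 5, 2038

The statutory due date is Oct 9, 2038.
Because Oct 9, 2038 is a Saturday, the deadline becomes Oct 8, 2038 (Friday).
Applying the 7-calendar-day extension: Oct 8, 2038 + 7 days = Oct 15, 2038.
Oct 15, 2038 is a Friday and not a listed holiday, so it stands.
The 15-business-day extension runs from Oct 15, 2038 to Nov 5, 2038.
Nov 5, 2038 is a Friday and not a listed holiday, so it stands.
Deadline: Nov 5, 2038.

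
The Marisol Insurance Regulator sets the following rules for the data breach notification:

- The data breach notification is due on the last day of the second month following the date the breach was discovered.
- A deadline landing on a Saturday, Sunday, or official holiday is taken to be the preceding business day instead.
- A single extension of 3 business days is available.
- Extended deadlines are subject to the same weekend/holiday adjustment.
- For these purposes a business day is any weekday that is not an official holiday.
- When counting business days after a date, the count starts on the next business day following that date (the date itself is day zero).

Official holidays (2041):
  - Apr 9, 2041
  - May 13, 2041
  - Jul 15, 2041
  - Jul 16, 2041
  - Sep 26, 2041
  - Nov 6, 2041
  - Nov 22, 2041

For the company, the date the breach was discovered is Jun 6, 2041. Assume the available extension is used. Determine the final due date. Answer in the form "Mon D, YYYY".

Sep 4, 2041

2 months after Jun 6, 2041 is August 2041; that month ends on Aug 31, 2041.
Because Aug 31, 2041 is a Saturday, the deadline becomes Aug 30, 2041 (Friday).
Applying the 3-business-day extension: 3 business days after Aug 30, 2041 is Sep 4, 2041.
Sep 4, 2041 falls on a Wednesday, which is a business day, so no adjustment is needed.
So the filing is due Sep 4, 2041.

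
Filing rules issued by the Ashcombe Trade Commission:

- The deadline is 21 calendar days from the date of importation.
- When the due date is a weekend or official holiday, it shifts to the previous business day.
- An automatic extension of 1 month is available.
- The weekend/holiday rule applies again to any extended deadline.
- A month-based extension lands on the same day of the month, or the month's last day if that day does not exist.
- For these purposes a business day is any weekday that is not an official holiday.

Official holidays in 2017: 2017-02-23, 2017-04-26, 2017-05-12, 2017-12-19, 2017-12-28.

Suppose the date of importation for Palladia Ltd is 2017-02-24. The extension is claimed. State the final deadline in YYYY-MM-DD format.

2017-04-17

Adding 21 calendar days to 2017-02-24 gives 2017-03-17.
2017-03-17 (Friday) is already a business day.
The 1 month extension carries 2017-03-17 to 2017-04-17.
2017-04-17 falls on a Monday, which is a business day, so no adjustment is needed.
Final deadline: 2017-04-17.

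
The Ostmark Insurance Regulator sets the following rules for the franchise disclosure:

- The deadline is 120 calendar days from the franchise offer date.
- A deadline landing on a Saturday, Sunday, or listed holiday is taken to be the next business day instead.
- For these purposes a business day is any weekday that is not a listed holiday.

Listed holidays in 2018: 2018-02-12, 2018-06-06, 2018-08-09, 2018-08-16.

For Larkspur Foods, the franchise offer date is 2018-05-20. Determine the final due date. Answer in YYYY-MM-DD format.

2018-09-17

From 2018-05-20, 120 calendar days later is 2018-09-17.
2018-09-17 (Monday) is already a business day.
Final deadline: 2018-09-17.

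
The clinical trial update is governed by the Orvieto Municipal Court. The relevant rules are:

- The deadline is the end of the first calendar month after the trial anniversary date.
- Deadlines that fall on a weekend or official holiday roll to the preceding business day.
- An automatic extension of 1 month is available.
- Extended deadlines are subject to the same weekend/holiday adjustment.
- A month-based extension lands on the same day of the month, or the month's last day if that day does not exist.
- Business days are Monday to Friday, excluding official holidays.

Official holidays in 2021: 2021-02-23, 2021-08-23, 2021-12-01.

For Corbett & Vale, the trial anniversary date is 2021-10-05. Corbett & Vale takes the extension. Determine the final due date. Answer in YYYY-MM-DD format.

1 month after 2021-10-05 falls in November 2021; the last day of that month is 2021-11-30.
Since 2021-11-30 is a Tuesday and not a holiday, the date is unchanged.
Add 1 month to 2021-11-30: 2021-12-30.
2021-12-30 is a Thursday and not a listed holiday, so it stands.
Final deadline: 2021-12-30.

2021-12-30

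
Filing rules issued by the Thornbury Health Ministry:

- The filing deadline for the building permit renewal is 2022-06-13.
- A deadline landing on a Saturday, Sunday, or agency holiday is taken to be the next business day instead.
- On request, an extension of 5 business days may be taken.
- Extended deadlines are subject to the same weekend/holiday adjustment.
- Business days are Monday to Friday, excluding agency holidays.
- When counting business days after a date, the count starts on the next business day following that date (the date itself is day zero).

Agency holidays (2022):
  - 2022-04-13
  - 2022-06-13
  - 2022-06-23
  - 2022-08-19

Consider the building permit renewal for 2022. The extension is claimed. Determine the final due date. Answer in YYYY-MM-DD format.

The statutory due date is 2022-06-13.
Because 2022-06-13 is a listed holiday, the deadline becomes 2022-06-14 (Tuesday).
Applying the 5-business-day extension: 5 business days after 2022-06-14 is 2022-06-21.
2022-06-21 (Tuesday) is already a business day.
Deadline: 2022-06-21.

2022-06-21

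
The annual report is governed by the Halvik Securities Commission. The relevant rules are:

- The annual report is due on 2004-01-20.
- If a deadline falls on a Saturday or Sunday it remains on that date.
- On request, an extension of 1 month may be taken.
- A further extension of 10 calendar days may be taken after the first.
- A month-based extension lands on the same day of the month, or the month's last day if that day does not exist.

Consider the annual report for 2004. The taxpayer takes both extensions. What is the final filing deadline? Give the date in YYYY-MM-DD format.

The statutory due date is 2004-01-20.
2004-01-20 is a Tuesday; no weekend or holiday adjustment applies.
Applying the 1 month extension: 1 month after 2004-01-20 is 2004-02-20.
2004-02-20 falls on a Friday. The rules make no weekend/holiday allowance, so it remains 2004-02-20.
Applying the 10-calendar-day extension: 2004-02-20 + 10 days = 2004-03-01.
2004-03-01 falls on a Monday. The rules make no weekend/holiday allowance, so it remains 2004-03-01.
The final due date is 2004-03-01.

2004-03-01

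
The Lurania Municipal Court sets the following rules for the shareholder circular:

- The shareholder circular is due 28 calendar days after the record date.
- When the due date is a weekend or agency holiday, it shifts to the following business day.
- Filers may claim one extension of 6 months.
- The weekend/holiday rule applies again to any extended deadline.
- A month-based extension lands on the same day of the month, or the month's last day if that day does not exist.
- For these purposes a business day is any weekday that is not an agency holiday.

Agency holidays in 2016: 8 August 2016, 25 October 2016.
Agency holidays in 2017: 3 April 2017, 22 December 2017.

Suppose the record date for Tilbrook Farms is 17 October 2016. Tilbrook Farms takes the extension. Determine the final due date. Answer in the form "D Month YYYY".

15 May 2017

28 calendar days after 17 October 2016 is 14 November 2016.
14 November 2016 falls on a Monday, which is a business day, so no adjustment is needed.
Add 6 months to 14 November 2016: 14 May 2017.
14 May 2017 is a Sunday, so it moves to the next business day, 15 May 2017 (Monday).
The final due date is 15 May 2017.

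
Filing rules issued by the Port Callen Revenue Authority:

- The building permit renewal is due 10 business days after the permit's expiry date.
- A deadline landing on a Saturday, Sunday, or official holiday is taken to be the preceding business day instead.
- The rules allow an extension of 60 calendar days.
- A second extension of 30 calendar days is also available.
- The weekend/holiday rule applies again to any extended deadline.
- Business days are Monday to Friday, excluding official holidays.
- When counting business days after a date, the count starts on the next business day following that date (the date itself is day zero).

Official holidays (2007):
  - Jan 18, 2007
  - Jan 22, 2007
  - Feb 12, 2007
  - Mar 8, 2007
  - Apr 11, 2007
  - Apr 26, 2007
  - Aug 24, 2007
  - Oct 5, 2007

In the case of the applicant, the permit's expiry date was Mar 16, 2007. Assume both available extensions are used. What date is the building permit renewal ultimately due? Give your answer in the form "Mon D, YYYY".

Jun 28, 2007

Counting 10 business days after Mar 16, 2007 (skipping weekends and listed holidays) reaches Mar 30, 2007.
Mar 30, 2007 falls on a Friday, which is a business day, so no adjustment is needed.
Applying the 60-calendar-day extension: Mar 30, 2007 + 60 days = May 29, 2007.
May 29, 2007 falls on a Tuesday, which is a business day, so no adjustment is needed.
The 30-calendar-day extension moves the deadline from May 29, 2007 to Jun 28, 2007.
Jun 28, 2007 (Thursday) is already a business day.
So the filing is due Jun 28, 2007.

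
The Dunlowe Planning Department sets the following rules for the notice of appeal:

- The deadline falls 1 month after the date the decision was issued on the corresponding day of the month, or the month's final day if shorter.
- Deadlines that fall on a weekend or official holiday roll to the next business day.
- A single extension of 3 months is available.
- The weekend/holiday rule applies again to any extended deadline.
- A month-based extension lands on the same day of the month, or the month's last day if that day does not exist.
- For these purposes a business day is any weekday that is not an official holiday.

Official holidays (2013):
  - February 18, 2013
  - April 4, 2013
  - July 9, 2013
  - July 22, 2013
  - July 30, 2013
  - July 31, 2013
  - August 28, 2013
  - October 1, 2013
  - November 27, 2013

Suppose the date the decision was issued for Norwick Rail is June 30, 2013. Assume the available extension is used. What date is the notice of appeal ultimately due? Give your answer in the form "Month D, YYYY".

1 month from June 30, 2013 is July 30, 2013.
July 30, 2013 falls on a listed holiday. Rolling to the next business day gives August 1, 2013, a Thursday.
The 3 months extension carries August 1, 2013 to November 1, 2013.
November 1, 2013 is a Friday and not a listed holiday, so it stands.
Deadline: November 1, 2013.

November 1, 2013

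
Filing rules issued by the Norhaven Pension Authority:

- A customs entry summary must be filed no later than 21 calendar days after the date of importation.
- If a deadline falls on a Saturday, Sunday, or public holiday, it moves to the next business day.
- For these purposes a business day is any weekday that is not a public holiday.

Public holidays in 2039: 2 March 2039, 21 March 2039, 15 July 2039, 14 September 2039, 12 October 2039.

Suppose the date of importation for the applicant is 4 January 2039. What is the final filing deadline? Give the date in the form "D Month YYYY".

Adding 21 calendar days to 4 January 2039 gives 25 January 2039.
Since 25 January 2039 is a Tuesday and not a holiday, the date is unchanged.
The final due date is 25 January 2039.

25 January 2039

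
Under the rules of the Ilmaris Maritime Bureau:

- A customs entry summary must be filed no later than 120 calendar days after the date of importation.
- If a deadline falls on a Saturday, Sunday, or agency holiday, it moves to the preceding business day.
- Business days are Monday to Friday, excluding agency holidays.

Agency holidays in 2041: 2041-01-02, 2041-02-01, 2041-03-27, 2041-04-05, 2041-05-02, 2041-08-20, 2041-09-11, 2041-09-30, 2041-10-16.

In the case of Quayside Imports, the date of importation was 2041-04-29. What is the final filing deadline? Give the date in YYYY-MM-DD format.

2041-08-27

120 calendar days after 2041-04-29 is 2041-08-27.
2041-08-27 falls on a Tuesday, which is a business day, so no adjustment is needed.
Final deadline: 2041-08-27.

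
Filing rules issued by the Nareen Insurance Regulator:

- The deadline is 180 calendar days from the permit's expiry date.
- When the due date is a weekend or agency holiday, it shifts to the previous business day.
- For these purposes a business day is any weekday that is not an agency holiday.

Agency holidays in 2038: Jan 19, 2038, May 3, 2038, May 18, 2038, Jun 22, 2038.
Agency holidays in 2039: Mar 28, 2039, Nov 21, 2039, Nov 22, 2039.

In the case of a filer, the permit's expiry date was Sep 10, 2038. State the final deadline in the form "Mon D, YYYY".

Mar 9, 2039

180 calendar days after Sep 10, 2038 is Mar 9, 2039.
Since Mar 9, 2039 is a Wednesday and not a holiday, the date is unchanged.
The final due date is Mar 9, 2039.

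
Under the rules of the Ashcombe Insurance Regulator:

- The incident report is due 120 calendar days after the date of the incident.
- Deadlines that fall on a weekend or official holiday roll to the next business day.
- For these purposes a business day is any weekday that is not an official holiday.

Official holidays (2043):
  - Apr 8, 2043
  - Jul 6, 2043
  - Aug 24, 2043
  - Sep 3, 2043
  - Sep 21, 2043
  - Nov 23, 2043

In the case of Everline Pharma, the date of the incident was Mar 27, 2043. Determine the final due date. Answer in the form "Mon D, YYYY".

Trigger date Mar 27, 2043 + 120 calendar days = Jul 25, 2043.
Jul 25, 2043 falls on a Saturday. Rolling to the next business day gives Jul 27, 2043, a Monday.
Deadline: Jul 27, 2043.

Jul 27, 2043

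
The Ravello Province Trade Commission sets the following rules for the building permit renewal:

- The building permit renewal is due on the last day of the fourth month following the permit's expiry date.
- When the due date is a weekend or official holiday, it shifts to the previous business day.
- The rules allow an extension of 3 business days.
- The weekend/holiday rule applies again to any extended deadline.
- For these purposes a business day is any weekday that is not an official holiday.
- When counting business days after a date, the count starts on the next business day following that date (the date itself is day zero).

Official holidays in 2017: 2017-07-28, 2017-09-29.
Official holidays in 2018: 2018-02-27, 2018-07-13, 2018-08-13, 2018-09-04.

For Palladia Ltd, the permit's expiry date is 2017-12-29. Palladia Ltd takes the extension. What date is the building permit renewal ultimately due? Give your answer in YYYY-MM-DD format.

4 months after 2017-12-29 is April 2018; that month ends on 2018-04-30.
Since 2018-04-30 is a Monday and not a holiday, the date is unchanged.
The 3-business-day extension runs from 2018-04-30 to 2018-05-03.
2018-05-03 falls on a Thursday, which is a business day, so no adjustment is needed.
Final deadline: 2018-05-03.

2018-05-03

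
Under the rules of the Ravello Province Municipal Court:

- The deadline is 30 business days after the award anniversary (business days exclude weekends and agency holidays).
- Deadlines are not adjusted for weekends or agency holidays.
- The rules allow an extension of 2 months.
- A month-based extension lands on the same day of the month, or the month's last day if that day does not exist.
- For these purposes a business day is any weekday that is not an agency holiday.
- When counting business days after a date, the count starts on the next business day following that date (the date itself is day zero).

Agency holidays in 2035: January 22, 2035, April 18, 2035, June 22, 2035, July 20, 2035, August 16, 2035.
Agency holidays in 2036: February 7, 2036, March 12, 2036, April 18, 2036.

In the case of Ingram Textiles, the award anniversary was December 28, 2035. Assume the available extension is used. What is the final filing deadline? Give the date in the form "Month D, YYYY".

Starting the day after December 28, 2035 and counting 30 business days lands on February 11, 2036.
February 11, 2036 falls on a Monday. The rules make no weekend/holiday allowance, so it remains February 11, 2036.
Add 2 months to February 11, 2036: April 11, 2036.
No adjustment is made for weekends or holidays, so April 11, 2036 stands.
So the filing is due April 11, 2036.

April 11, 2036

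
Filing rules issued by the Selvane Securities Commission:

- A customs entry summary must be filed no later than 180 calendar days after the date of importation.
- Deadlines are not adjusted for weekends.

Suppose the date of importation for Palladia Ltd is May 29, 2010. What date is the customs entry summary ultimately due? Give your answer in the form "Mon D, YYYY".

From May 29, 2010, 180 calendar days later is Nov 25, 2010.
Nov 25, 2010 falls on a Thursday. The rules make no weekend/holiday allowance, so it remains Nov 25, 2010.
Final deadline: Nov 25, 2010.

Nov 25, 2010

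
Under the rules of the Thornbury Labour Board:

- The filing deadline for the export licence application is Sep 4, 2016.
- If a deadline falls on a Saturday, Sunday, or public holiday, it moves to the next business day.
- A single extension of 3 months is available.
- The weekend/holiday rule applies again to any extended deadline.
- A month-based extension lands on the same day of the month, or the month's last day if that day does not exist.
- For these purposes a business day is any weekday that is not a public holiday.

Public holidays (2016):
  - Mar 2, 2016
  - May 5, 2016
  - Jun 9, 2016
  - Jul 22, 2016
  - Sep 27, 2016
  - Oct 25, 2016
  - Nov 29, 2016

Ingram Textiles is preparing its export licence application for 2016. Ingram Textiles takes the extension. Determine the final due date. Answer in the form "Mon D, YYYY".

Dec 5, 2016

Start from the fixed due date, Sep 4, 2016.
Sep 4, 2016 falls on a Sunday. Rolling to the next business day gives Sep 5, 2016, a Monday.
Applying the 3 months extension: 3 months after Sep 5, 2016 is Dec 5, 2016.
Dec 5, 2016 is a Monday and not a listed holiday, so it stands.
Final deadline: Dec 5, 2016.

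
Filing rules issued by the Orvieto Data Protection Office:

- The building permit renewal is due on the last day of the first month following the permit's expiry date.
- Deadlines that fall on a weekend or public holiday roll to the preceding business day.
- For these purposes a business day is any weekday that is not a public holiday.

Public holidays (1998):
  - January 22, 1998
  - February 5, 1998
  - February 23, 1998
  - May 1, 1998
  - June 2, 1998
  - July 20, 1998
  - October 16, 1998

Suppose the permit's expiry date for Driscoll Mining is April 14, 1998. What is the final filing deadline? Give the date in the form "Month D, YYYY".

May 29, 1998

The first month after April 14, 1998 is May 1998, whose last day is May 31, 1998.
May 31, 1998 is a Sunday, so it moves to the preceding business day, May 29, 1998 (Friday).
Final deadline: May 29, 1998.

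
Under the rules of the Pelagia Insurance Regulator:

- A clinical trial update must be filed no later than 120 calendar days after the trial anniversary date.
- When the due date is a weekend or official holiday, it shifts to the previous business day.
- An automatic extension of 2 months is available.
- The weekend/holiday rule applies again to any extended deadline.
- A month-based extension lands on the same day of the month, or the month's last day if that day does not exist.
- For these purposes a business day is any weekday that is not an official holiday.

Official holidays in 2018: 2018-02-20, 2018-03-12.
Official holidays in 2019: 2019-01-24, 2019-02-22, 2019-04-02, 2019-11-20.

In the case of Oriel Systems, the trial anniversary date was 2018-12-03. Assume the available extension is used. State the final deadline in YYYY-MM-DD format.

2019-05-31

Trigger date 2018-12-03 + 120 calendar days = 2019-04-02.
2019-04-02 is a listed holiday, so it moves to the preceding business day, 2019-04-01 (Monday).
Applying the 2 months extension: 2 months after 2019-04-01 is 2019-06-01.
Because 2019-06-01 is a Saturday, the deadline becomes 2019-05-31 (Friday).
Final deadline: 2019-05-31.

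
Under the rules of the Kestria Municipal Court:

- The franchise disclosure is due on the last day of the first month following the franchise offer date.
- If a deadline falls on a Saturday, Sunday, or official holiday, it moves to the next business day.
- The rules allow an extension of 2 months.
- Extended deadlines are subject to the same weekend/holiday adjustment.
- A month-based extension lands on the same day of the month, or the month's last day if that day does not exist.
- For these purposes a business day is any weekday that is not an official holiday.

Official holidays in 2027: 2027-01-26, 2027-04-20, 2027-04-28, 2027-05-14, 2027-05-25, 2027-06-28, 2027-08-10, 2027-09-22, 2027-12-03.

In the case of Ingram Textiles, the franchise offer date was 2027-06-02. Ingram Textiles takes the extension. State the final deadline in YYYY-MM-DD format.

1 month after 2027-06-02 is July 2027; that month ends on 2027-07-31.
2027-07-31 is a Saturday, so it moves to the next business day, 2027-08-02 (Monday).
Applying the 2 months extension: 2 months after 2027-08-02 is 2027-10-02.
2027-10-02 is a Saturday, so it moves to the next business day, 2027-10-04 (Monday).
The final due date is 2027-10-04.

2027-10-04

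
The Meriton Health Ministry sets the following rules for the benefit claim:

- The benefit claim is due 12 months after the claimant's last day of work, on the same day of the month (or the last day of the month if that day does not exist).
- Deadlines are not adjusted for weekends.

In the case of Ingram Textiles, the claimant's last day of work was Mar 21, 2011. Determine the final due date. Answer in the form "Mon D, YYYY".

Mar 21, 2012

12 months after Mar 21, 2011, on the same day of the month, is Mar 21, 2012.
Mar 21, 2012 is a Wednesday; no weekend or holiday adjustment applies.
Deadline: Mar 21, 2012.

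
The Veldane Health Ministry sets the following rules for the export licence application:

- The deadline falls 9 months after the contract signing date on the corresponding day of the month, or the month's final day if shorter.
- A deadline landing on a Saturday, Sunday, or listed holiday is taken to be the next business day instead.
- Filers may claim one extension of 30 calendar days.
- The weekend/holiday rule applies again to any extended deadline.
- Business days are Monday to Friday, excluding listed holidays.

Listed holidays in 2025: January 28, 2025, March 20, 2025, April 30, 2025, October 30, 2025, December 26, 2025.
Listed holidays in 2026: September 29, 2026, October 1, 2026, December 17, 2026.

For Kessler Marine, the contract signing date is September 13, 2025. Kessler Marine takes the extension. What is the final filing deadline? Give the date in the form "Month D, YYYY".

July 15, 2026

Moving 9 months forward from September 13, 2025 on the corresponding day gives June 13, 2026.
Because June 13, 2026 is a Saturday, the deadline becomes June 15, 2026 (Monday).
The 30-calendar-day extension moves the deadline from June 15, 2026 to July 15, 2026.
July 15, 2026 is a Wednesday and not a listed holiday, so it stands.
The final due date is July 15, 2026.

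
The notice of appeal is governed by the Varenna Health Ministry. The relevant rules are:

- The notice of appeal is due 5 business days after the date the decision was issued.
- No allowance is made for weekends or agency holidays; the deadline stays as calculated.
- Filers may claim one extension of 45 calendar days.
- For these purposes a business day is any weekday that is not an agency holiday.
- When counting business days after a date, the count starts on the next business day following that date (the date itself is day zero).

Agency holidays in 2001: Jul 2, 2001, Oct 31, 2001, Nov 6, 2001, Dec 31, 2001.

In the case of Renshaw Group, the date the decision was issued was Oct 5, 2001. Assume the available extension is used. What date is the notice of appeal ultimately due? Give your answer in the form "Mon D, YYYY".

5 business days after Oct 5, 2001, excluding weekends and holidays, is Oct 12, 2001.
Oct 12, 2001 falls on a Friday. The rules make no weekend/holiday allowance, so it remains Oct 12, 2001.
The 45-calendar-day extension moves the deadline from Oct 12, 2001 to Nov 26, 2001.
Nov 26, 2001 falls on a Monday. The rules make no weekend/holiday allowance, so it remains Nov 26, 2001.
Final deadline: Nov 26, 2001.

Nov 26, 2001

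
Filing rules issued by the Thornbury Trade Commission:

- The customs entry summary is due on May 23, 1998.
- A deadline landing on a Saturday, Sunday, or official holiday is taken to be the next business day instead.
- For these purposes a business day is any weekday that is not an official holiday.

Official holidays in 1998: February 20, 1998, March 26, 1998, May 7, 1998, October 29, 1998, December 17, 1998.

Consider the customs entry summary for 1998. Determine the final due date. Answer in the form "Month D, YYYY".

May 25, 1998

The stated deadline is May 23, 1998.
May 23, 1998 falls on a Saturday. Rolling to the next business day gives May 25, 1998, a Monday.
Deadline: May 25, 1998.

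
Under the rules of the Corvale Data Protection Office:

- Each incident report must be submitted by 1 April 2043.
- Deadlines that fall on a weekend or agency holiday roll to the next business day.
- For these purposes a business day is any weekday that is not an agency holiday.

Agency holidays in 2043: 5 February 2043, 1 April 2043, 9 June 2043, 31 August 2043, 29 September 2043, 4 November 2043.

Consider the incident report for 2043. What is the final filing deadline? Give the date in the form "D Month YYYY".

2 April 2043

Start from the fixed due date, 1 April 2043.
1 April 2043 is a listed holiday, so it moves to the next business day, 2 April 2043 (Thursday).
So the filing is due 2 April 2043.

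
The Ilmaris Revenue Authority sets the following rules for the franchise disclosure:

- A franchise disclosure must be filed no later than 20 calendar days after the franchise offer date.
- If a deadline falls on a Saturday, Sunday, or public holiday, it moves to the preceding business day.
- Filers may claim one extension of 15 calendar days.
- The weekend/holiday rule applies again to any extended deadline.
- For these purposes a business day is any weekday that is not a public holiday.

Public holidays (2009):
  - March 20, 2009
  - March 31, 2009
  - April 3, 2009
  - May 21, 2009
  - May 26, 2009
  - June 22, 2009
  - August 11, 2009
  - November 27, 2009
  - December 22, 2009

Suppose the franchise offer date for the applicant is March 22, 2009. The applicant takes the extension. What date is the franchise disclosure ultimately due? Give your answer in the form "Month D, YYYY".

April 24, 2009

20 calendar days after March 22, 2009 is April 11, 2009.
Because April 11, 2009 is a Saturday, the deadline becomes April 10, 2009 (Friday).
With the 15-day extension, April 10, 2009 becomes April 25, 2009.
Because April 25, 2009 is a Saturday, the deadline becomes April 24, 2009 (Friday).
So the filing is due April 24, 2009.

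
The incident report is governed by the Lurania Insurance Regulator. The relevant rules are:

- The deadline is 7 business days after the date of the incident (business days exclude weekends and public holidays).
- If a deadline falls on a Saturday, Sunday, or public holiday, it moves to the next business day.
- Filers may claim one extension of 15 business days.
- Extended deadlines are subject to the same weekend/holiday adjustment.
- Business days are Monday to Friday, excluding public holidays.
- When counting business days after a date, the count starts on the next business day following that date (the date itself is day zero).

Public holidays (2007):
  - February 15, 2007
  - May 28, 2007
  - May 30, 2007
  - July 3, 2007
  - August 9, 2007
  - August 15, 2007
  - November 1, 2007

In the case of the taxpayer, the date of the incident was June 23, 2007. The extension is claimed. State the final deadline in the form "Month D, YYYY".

Starting the day after June 23, 2007 and counting 7 business days lands on July 4, 2007.
July 4, 2007 (Wednesday) is already a business day.
Counting 15 further business days from July 4, 2007 reaches July 25, 2007.
July 25, 2007 falls on a Wednesday, which is a business day, so no adjustment is needed.
Deadline: July 25, 2007.

July 25, 2007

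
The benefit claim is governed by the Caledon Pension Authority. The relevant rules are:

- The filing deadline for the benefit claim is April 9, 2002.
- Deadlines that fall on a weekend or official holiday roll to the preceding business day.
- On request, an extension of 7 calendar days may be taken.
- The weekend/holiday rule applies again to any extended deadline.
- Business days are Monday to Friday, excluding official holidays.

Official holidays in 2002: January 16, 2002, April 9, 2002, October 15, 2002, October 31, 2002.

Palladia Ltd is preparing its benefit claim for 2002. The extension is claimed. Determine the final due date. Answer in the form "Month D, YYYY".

The statutory due date is April 9, 2002.
April 9, 2002 falls on a listed holiday. Rolling to the preceding business day gives April 8, 2002, a Monday.
Add the 7 calendar-day extension to April 8, 2002: April 15, 2002.
April 15, 2002 is a Monday and not a listed holiday, so it stands.
Deadline: April 15, 2002.

April 15, 2002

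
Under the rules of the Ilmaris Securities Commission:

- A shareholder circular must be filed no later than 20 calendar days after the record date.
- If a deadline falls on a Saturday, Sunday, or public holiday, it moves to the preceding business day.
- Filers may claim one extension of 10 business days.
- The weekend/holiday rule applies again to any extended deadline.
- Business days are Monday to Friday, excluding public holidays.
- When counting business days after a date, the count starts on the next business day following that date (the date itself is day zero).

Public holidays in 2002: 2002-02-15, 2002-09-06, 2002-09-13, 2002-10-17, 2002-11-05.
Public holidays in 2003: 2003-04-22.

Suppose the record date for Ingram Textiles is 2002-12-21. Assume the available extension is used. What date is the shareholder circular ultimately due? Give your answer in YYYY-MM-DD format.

2003-01-24

From 2002-12-21, 20 calendar days later is 2003-01-10.
2003-01-10 falls on a Friday, which is a business day, so no adjustment is needed.
The 10-business-day extension runs from 2003-01-10 to 2003-01-24.
2003-01-24 falls on a Friday, which is a business day, so no adjustment is needed.
So the filing is due 2003-01-24.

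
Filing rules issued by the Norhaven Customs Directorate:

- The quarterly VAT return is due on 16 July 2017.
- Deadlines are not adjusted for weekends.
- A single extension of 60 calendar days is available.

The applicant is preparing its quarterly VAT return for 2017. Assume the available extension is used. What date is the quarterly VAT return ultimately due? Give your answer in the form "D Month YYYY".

14 September 2017

Start from the fixed due date, 16 July 2017.
No adjustment is made for weekends or holidays, so 16 July 2017 stands.
Applying the 60-calendar-day extension: 16 July 2017 + 60 days = 14 September 2017.
14 September 2017 falls on a Thursday. The rules make no weekend/holiday allowance, so it remains 14 September 2017.
Deadline: 14 September 2017.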